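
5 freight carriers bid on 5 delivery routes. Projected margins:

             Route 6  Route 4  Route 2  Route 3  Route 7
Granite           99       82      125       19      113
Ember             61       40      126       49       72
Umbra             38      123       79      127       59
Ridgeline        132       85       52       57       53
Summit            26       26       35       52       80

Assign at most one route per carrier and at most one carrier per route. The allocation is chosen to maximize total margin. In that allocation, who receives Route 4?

Optimal: Granite→Route 4 ($82k), Ember→Route 2 ($126k), Umbra→Route 3 ($127k), Ridgeline→Route 6 ($132k), Summit→Route 7 ($80k) — total 82+126+127+132+80 = $547k.
Column-greedy (each route in turn goes to its best remaining carrier) gives $546k, worse by 1.
Every other assignment is strictly worse.
Granite's own top route is Route 2 ($125k), but forcing Granite→Route 2 and reassigning the rest optimally gives only $509k — worse by 38.

Granite receives Route 4.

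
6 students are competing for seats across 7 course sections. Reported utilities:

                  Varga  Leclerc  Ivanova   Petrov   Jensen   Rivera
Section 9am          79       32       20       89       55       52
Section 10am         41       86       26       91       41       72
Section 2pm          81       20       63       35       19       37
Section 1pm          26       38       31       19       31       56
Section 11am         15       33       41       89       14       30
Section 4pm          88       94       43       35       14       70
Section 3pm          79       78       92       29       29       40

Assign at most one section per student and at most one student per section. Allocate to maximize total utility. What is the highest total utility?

Optimal: Varga→Section 2pm (81 points), Leclerc→Section 4pm (94 points), Ivanova→Section 3pm (92 points), Petrov→Section 11am (89 points), Jensen→Section 9am (55 points), Rivera→Section 10am (72 points) — total 81+94+92+89+55+72 = 483 points.
Row-greedy (each student in turn takes its best remaining section) gives 423 points, worse by 60.
Next-best assignment: Varga→Section 2pm, Leclerc→Section 10am, Ivanova→Section 3pm, Petrov→Section 11am, Jensen→Section 9am, Rivera→Section 4pm = 473 points.
Swapping Rivera↔Leclerc (Rivera→Section 4pm 70 points, Leclerc→Section 10am 86 points) loses 10.
Every other assignment is strictly worse.

Maximum total: 483 points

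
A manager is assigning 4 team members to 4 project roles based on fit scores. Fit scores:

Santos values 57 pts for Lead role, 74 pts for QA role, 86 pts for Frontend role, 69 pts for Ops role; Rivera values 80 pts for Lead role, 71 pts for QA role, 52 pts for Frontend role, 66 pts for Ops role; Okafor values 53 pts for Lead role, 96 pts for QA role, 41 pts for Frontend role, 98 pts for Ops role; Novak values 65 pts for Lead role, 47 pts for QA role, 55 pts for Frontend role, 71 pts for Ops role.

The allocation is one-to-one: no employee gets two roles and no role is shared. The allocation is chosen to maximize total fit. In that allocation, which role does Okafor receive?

This is the linear assignment problem.
Optimal: Santos→Frontend role (86 pts), Rivera→Lead role (80 pts), Okafor→QA role (96 pts), Novak→Ops role (71 pts) — total 86+80+96+71 = 333 pts.
Max-entry greedy (repeatedly take the single best remaining cell) gives 311 pts, worse by 22.
Next-best assignment: Santos→Frontend role, Rivera→QA role, Okafor→Ops role, Novak→Lead role = 320 pts.
Okafor's own top role is Ops role (98 pts), but forcing Okafor→Ops role and reassigning the rest optimally gives only 320 pts — worse by 13.

Okafor receives QA role.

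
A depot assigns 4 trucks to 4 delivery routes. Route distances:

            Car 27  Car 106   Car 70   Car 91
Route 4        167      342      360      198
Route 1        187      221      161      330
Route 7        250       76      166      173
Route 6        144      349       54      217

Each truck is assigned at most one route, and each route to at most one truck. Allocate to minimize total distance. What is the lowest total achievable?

Minimum total: 515 km

Optimal: Car 27→Route 1 (187 km), Car 106→Route 7 (76 km), Car 70→Route 6 (54 km), Car 91→Route 4 (198 km) — total 187+76+54+198 = 515 km.
Min-entry greedy (repeatedly take the single cheapest remaining cell) gives 627 km, worse by 112.
Next-best assignment: Car 27→Route 6, Car 106→Route 7, Car 70→Route 1, Car 91→Route 4 = 579 km.
No other one-to-one assignment undercuts 515 km.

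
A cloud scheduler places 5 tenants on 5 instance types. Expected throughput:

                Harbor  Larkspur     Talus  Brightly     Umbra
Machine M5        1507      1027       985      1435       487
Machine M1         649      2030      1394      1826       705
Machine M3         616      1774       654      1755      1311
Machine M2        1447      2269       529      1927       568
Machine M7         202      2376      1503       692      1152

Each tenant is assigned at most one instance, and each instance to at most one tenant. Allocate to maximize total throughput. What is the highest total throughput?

Maximum total: 8515 ops/s

Optimal: Harbor→Machine M5 (1507 ops/s), Larkspur→Machine M7 (2376 ops/s), Talus→Machine M1 (1394 ops/s), Brightly→Machine M2 (1927 ops/s), Umbra→Machine M3 (1311 ops/s) — total 1507+2376+1394+1927+1311 = 8515 ops/s.
Column-greedy (each instance in turn goes to its best remaining tenant) gives 7363 ops/s, worse by 1152.
Swapping Larkspur↔Umbra (Larkspur→Machine M3 1774 ops/s, Umbra→Machine M7 1152 ops/s) loses 761.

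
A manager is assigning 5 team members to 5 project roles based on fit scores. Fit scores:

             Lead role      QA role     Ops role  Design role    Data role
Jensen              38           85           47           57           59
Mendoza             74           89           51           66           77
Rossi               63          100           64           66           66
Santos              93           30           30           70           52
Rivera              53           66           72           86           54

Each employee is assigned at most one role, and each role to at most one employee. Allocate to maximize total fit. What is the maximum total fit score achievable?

Optimal: Jensen→QA role (85 pts), Mendoza→Data role (77 pts), Rossi→Ops role (64 pts), Santos→Lead role (93 pts), Rivera→Design role (86 pts) — total 85+77+64+93+86 = 405 pts.
Swapping Mendoza↔Rossi (Mendoza→Ops role 51 pts, Rossi→Data role 66 pts) loses 24.
Checked against all permutations: 405 pts is optimal.

Max total: 405 pts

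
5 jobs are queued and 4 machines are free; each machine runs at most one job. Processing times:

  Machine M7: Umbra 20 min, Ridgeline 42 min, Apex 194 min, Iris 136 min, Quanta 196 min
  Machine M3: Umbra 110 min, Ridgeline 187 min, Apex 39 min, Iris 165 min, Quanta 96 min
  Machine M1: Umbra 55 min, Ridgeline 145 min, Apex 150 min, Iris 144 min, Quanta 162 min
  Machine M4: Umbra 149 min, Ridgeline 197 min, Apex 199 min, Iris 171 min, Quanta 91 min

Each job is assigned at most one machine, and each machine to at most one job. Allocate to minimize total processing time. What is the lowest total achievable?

Minimum total: 227 min

Optimal: Ridgeline→Machine M7 (42 min), Apex→Machine M3 (39 min), Umbra→Machine M1 (55 min), Quanta→Machine M4 (91 min) — total 42+39+55+91 = 227 min.
Min-entry greedy (repeatedly take the single cheapest remaining cell) gives 294 min, worse by 67.
Next-best assignment: Umbra→Machine M7, Apex→Machine M3, Iris→Machine M1, Quanta→Machine M4 = 294 min.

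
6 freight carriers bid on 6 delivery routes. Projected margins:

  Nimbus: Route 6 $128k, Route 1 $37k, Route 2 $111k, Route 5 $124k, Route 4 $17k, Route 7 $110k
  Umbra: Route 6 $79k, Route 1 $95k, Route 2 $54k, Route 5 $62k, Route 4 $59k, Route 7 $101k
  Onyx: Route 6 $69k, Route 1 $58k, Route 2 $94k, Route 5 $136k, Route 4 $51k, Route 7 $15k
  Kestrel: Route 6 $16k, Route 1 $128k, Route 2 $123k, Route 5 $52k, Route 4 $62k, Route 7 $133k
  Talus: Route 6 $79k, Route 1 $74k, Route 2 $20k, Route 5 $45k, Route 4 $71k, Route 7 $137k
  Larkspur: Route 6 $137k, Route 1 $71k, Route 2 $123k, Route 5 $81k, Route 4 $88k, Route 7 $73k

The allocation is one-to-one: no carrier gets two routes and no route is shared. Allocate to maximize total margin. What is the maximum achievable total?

Maximum total: $711k

Optimal: Nimbus→Route 6 ($128k), Umbra→Route 4 ($59k), Onyx→Route 5 ($136k), Kestrel→Route 1 ($128k), Talus→Route 7 ($137k), Larkspur→Route 2 ($123k) — total 128+59+136+128+137+123 = $711k.
Max-entry greedy (repeatedly take the single best remaining cell) gives $708k, worse by 3.
Next-best assignment: Nimbus→Route 2, Umbra→Route 4, Onyx→Route 5, Kestrel→Route 1, Talus→Route 7, Larkspur→Route 6 = $708k.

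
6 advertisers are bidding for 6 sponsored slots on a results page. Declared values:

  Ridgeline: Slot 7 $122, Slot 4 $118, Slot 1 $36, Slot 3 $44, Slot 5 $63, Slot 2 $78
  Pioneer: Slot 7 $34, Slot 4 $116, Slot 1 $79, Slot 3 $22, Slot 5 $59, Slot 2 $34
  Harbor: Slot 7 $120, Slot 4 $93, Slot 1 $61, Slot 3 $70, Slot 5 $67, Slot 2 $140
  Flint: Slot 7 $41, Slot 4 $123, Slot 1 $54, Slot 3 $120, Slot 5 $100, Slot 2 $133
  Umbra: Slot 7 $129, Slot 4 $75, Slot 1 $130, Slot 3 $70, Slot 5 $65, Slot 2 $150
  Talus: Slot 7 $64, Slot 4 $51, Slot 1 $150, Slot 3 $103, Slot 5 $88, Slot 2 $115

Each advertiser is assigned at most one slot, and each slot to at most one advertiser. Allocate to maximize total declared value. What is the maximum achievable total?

Maximum total: $725

Optimal: Ridgeline→Slot 7 ($122), Pioneer→Slot 4 ($116), Harbor→Slot 5 ($67), Flint→Slot 3 ($120), Umbra→Slot 2 ($150), Talus→Slot 1 ($150) — total 122+116+67+120+150+150 = $725.
Max-entry greedy (repeatedly take the single best remaining cell) gives $674, worse by 51.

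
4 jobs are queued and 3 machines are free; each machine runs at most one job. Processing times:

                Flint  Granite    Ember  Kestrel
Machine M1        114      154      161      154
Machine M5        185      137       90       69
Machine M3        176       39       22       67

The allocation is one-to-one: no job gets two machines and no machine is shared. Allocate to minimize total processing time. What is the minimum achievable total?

Minimum total: 205 min

This is a one-to-one assignment (minimum-cost bipartite matching).
Optimal: Flint→Machine M1 (114 min), Kestrel→Machine M5 (69 min), Ember→Machine M3 (22 min) — total 114+69+22 = 205 min.
Row-greedy (each job in turn takes its cheapest remaining machine) gives 243 min, worse by 38.
Next-best assignment: Flint→Machine M1, Kestrel→Machine M5, Granite→Machine M3 = 222 min.
Swapping Kestrel↔Ember (Kestrel→Machine M3 67 min, Ember→Machine M5 90 min) adds 66.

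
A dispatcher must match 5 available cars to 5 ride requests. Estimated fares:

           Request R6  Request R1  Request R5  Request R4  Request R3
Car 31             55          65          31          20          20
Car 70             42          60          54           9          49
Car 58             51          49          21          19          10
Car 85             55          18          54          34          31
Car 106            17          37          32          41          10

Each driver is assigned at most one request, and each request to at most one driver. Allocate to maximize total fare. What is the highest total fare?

Optimal: Car 31→Request R1 ($65), Car 70→Request R3 ($49), Car 58→Request R6 ($51), Car 85→Request R5 ($54), Car 106→Request R4 ($41) — total 65+49+51+54+41 = $260.
Max-entry greedy (repeatedly take the single best remaining cell) gives $225, worse by 35.
Next-best assignment: Car 31→Request R6, Car 70→Request R3, Car 58→Request R1, Car 85→Request R5, Car 106→Request R4 = $248.
Swapping Car 85↔Car 70 (Car 85→Request R3 $31, Car 70→Request R5 $54) loses 18.

Max total: $260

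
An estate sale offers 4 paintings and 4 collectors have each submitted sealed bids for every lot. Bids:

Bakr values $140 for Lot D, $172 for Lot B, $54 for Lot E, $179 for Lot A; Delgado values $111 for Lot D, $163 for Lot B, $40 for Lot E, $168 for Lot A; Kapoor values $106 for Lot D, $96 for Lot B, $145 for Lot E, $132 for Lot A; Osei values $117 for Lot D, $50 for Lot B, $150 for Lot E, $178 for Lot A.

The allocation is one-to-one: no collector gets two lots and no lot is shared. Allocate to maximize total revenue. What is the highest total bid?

Max total: $626

This is a one-to-one assignment (maximum-weight bipartite matching).
Optimal: Bakr→Lot D ($140), Delgado→Lot B ($163), Kapoor→Lot E ($145), Osei→Lot A ($178) — total 140+163+145+178 = $626.
Column-greedy (each lot in turn goes to its best remaining collector) gives $585, worse by 41.
No other one-to-one assignment exceeds $626.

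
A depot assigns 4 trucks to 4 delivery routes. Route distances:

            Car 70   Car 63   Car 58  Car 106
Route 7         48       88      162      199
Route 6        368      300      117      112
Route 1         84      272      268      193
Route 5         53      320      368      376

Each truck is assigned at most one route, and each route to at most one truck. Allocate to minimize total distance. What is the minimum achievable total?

Optimal: Car 70→Route 5 (53 km), Car 63→Route 7 (88 km), Car 58→Route 6 (117 km), Car 106→Route 1 (193 km) — total 53+88+117+193 = 451 km.
Row-greedy (each truck in turn takes its cheapest remaining route) gives 813 km, worse by 362.
Checked against all permutations: 451 km is optimal.

Minimum total: 451 km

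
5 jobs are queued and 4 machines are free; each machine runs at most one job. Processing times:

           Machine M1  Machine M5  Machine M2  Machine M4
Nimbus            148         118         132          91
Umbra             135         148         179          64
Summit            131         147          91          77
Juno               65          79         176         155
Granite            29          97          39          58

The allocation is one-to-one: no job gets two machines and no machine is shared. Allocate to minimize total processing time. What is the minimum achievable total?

This is the linear assignment problem.
Optimal: Granite→Machine M1 (29 min), Juno→Machine M5 (79 min), Summit→Machine M2 (91 min), Umbra→Machine M4 (64 min) — total 29+79+91+64 = 263 min.

Min total: 263 min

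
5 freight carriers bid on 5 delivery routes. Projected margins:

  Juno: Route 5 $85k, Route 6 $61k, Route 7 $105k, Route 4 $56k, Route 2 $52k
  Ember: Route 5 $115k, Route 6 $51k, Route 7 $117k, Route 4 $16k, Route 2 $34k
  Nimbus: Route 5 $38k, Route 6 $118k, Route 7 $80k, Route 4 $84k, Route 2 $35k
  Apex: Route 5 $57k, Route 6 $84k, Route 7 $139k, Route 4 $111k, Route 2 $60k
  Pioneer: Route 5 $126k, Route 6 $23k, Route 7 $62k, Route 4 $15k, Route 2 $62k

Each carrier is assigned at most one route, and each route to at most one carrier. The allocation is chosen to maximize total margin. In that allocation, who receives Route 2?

Optimal: Juno→Route 2 ($52k), Ember→Route 7 ($117k), Nimbus→Route 6 ($118k), Apex→Route 4 ($111k), Pioneer→Route 5 ($126k) — total 52+117+118+111+126 = $524k.
Max-entry greedy (repeatedly take the single best remaining cell) gives $473k, worse by 51.
Swapping Pioneer↔Nimbus (Pioneer→Route 6 $23k, Nimbus→Route 5 $38k) loses 183.
Every other assignment is strictly worse.
Juno's own top route is Route 7 ($105k), but forcing Juno→Route 7 and reassigning the rest optimally gives only $511k — worse by 13.

Juno receives Route 2.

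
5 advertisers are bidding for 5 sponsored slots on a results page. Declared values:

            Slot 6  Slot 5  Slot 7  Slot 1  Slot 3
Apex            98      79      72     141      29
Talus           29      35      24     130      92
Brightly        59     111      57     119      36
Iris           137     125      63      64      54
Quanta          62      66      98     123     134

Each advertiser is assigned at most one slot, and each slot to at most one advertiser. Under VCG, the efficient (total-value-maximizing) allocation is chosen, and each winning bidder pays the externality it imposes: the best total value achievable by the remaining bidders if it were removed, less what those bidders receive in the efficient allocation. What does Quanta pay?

Quanta pays $31.

Efficient allocation: Apex→Slot 7 ($72), Talus→Slot 1 ($130), Brightly→Slot 5 ($111), Iris→Slot 6 ($137), Quanta→Slot 3 ($134); total welfare W = $584.
Quanta receives Slot 3 at value $134, so the others get W − 134 = $450.
Without Quanta: best allocation of the remaining 4 bidders over all 5 slots is Apex→Slot 1 ($141), Talus→Slot 3 ($92), Brightly→Slot 5 ($111), Iris→Slot 6 ($137), total $481.
VCG payment = (others' best without Quanta) − (others' welfare with Quanta) = 481 − 450 = $31.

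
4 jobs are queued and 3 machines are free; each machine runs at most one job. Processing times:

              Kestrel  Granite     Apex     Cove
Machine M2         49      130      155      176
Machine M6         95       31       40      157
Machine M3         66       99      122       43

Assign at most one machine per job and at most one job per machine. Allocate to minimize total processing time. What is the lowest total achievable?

Minimum total: 123 min

Optimal: Kestrel→Machine M2 (49 min), Granite→Machine M6 (31 min), Cove→Machine M3 (43 min) — total 49+31+43 = 123 min.
Row-greedy (each job in turn takes its cheapest remaining machine) gives 202 min, worse by 79.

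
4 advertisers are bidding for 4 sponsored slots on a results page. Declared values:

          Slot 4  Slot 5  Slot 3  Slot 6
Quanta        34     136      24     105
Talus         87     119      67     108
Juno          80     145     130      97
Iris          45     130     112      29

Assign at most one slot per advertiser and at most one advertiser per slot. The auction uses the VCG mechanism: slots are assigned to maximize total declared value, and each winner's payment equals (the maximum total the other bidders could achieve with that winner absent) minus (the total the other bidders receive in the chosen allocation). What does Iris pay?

Iris pays $52.

Efficient allocation: Quanta→Slot 6 ($105), Talus→Slot 4 ($87), Juno→Slot 3 ($130), Iris→Slot 5 ($130); total welfare W = $452.
Iris receives Slot 5 at value $130, so the others get W − 130 = $322.
Without Iris: best allocation of the remaining 3 bidders over all 4 slots is Quanta→Slot 5 ($136), Talus→Slot 6 ($108), Juno→Slot 3 ($130), total $374.
VCG payment = (others' best without Iris) − (others' welfare with Iris) = 374 − 322 = $52.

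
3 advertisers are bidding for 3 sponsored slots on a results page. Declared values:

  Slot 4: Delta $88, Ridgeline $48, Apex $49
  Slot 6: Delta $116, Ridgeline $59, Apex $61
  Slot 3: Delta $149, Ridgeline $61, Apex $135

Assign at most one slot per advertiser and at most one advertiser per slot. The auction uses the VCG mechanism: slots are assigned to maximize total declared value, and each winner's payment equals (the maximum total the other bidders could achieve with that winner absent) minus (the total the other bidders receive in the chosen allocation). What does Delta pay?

Efficient allocation: Delta→Slot 6 ($116), Ridgeline→Slot 4 ($48), Apex→Slot 3 ($135); total welfare W = $299.
Delta receives Slot 6 at value $116, so the others get W − 116 = $183.
Without Delta: best allocation of the remaining 2 bidders over all 3 slots is Ridgeline→Slot 6 ($59), Apex→Slot 3 ($135), total $194.
VCG payment = (others' best without Delta) − (others' welfare with Delta) = 194 − 183 = $11.

Delta pays $11.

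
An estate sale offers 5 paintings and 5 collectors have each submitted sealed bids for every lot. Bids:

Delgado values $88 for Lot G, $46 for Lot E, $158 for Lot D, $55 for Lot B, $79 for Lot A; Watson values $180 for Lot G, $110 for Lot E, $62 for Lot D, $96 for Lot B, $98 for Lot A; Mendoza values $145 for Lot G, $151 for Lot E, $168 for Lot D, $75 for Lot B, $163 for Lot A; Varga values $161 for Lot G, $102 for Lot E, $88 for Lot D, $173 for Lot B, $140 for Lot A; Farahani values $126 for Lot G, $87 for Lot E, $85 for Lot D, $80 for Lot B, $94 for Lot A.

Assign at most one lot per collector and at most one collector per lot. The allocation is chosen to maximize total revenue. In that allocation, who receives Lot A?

Mendoza receives Lot A.

Treat this as an assignment problem: match each collector to one lot.
Optimal: Delgado→Lot D ($158), Watson→Lot G ($180), Mendoza→Lot A ($163), Varga→Lot B ($173), Farahani→Lot E ($87) — total 158+180+163+173+87 = $761.
No other one-to-one assignment exceeds $761.
Mendoza's own top lot is Lot D ($168), but forcing Mendoza→Lot D and reassigning the rest optimally gives only $687 — worse by 74.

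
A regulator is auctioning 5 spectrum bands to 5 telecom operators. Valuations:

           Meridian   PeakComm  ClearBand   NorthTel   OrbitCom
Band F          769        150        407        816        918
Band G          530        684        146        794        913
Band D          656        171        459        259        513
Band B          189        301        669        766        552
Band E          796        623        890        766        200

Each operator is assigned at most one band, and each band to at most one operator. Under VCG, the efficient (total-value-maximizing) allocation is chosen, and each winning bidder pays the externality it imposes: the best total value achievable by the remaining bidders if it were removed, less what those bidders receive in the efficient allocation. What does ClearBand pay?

ClearBand pays $140M.

Efficient allocation: Meridian→Band D ($656M), PeakComm→Band G ($684M), ClearBand→Band E ($890M), NorthTel→Band B ($766M), OrbitCom→Band F ($918M); total welfare W = $3914M.
ClearBand receives Band E at value $890M, so the others get W − 890 = $3024M.
Without ClearBand: best allocation of the remaining 4 bidders over all 5 bands is Meridian→Band E ($796M), PeakComm→Band G ($684M), NorthTel→Band B ($766M), OrbitCom→Band F ($918M), total $3164M.
VCG payment = (others' best without ClearBand) − (others' welfare with ClearBand) = 3164 − 3024 = $140M.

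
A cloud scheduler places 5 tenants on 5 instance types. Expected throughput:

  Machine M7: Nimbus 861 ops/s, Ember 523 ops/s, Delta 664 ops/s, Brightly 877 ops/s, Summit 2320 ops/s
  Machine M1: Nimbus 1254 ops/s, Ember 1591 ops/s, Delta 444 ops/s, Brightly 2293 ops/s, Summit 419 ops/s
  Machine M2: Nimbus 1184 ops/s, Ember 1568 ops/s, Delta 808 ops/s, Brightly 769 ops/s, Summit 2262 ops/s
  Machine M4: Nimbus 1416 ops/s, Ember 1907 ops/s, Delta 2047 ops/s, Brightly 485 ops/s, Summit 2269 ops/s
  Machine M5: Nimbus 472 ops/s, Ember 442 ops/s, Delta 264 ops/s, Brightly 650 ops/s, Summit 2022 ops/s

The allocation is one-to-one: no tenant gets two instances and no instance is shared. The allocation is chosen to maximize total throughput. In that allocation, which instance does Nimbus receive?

Optimal: Nimbus→Machine M7 (861 ops/s), Ember→Machine M2 (1568 ops/s), Delta→Machine M4 (2047 ops/s), Brightly→Machine M1 (2293 ops/s), Summit→Machine M5 (2022 ops/s) — total 861+1568+2047+2293+2022 = 8791 ops/s.
Row-greedy (each tenant in turn takes its best remaining instance) gives 6714 ops/s, worse by 2077.
Nimbus's own top instance is Machine M4 (1416 ops/s), but forcing Nimbus→Machine M4 and reassigning the rest optimally gives only 7963 ops/s — worse by 828.

Nimbus receives Machine M7.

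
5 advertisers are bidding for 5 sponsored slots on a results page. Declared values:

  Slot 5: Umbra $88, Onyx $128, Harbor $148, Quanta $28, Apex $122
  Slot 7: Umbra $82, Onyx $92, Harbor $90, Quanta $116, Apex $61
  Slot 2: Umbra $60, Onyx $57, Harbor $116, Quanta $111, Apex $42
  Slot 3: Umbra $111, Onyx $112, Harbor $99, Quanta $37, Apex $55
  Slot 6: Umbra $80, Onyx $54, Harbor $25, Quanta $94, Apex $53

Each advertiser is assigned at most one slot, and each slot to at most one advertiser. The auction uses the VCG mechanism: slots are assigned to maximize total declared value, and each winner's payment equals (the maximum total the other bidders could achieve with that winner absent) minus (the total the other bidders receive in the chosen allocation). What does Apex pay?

Efficient allocation: Umbra→Slot 6 ($80), Onyx→Slot 3 ($112), Harbor→Slot 2 ($116), Quanta→Slot 7 ($116), Apex→Slot 5 ($122); total welfare W = $546.
Apex receives Slot 5 at value $122, so the others get W − 122 = $424.
Without Apex: best allocation of the remaining 4 bidders over all 5 slots is Umbra→Slot 3 ($111), Onyx→Slot 5 ($128), Harbor→Slot 2 ($116), Quanta→Slot 7 ($116), total $471.
VCG payment = (others' best without Apex) − (others' welfare with Apex) = 471 − 424 = $47.

Apex pays $47.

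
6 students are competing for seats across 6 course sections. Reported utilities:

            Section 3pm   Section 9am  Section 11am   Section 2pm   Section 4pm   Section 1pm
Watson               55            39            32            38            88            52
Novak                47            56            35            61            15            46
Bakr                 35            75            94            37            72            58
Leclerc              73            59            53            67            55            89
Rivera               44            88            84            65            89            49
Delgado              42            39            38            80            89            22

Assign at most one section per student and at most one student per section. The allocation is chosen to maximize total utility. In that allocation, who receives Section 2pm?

Delgado receives Section 2pm.

Optimal: Watson→Section 4pm (88 points), Novak→Section 3pm (47 points), Bakr→Section 11am (94 points), Leclerc→Section 1pm (89 points), Rivera→Section 9am (88 points), Delgado→Section 2pm (80 points) — total 88+47+94+89+88+80 = 486 points.
Swapping Watson↔Leclerc (Watson→Section 1pm 52 points, Leclerc→Section 4pm 55 points) loses 70.
Delgado's own top section is Section 4pm (89 points), but forcing Delgado→Section 4pm and reassigning the rest optimally gives only 476 points — worse by 10.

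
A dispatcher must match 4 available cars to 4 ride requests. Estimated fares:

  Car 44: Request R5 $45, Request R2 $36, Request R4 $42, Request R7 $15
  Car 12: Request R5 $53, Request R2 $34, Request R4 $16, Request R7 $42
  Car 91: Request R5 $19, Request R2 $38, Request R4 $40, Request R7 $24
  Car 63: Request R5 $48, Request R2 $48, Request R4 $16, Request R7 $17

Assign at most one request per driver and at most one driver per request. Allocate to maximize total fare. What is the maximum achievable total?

Maximum total: $175

Optimal: Car 44→Request R5 ($45), Car 12→Request R7 ($42), Car 91→Request R4 ($40), Car 63→Request R2 ($48) — total 45+42+40+48 = $175.
Column-greedy (each request in turn goes to its best remaining driver) gives $167, worse by 8.
Every other assignment is strictly worse.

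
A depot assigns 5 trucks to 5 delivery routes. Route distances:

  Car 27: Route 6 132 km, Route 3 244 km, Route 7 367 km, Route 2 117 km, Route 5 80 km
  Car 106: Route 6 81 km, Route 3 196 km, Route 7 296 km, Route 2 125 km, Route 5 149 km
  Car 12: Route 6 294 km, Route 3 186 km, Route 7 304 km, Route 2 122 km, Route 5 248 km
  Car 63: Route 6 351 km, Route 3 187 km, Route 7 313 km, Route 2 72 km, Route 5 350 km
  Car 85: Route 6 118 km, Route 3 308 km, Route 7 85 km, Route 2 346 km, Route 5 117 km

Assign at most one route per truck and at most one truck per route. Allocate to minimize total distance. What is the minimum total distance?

Minimum total: 504 km

Optimal: Car 27→Route 5 (80 km), Car 106→Route 6 (81 km), Car 12→Route 3 (186 km), Car 63→Route 2 (72 km), Car 85→Route 7 (85 km) — total 80+81+186+72+85 = 504 km.
Row-greedy (each truck in turn takes its cheapest remaining route) gives 555 km, worse by 51.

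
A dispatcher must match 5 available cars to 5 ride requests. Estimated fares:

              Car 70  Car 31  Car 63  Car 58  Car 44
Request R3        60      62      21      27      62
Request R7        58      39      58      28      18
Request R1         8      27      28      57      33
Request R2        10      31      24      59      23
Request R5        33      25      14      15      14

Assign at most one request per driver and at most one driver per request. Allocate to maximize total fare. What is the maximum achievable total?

Maximum total: $245

Optimal: Car 70→Request R5 ($33), Car 31→Request R3 ($62), Car 63→Request R7 ($58), Car 58→Request R2 ($59), Car 44→Request R1 ($33) — total 33+62+58+59+33 = $245.
Row-greedy (each driver in turn takes its best remaining request) gives $200, worse by 45.
No other one-to-one assignment exceeds $245.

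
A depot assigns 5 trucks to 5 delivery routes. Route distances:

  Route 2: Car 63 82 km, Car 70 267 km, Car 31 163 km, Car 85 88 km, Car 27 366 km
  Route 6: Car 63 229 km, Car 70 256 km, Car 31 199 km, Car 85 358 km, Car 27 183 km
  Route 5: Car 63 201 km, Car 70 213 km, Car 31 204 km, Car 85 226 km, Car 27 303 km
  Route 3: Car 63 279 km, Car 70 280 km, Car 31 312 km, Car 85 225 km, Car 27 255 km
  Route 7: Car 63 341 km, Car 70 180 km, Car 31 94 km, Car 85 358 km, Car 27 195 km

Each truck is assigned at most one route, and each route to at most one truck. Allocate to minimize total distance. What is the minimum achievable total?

This is a one-to-one assignment (minimum-cost bipartite matching).
Optimal: Car 63→Route 2 (82 km), Car 70→Route 5 (213 km), Car 31→Route 7 (94 km), Car 85→Route 3 (225 km), Car 27→Route 6 (183 km) — total 82+213+94+225+183 = 797 km.
Next-best assignment: Car 63→Route 5, Car 70→Route 3, Car 31→Route 7, Car 85→Route 2, Car 27→Route 6 = 846 km.
Every other assignment is strictly worse.

Minimum total: 797 km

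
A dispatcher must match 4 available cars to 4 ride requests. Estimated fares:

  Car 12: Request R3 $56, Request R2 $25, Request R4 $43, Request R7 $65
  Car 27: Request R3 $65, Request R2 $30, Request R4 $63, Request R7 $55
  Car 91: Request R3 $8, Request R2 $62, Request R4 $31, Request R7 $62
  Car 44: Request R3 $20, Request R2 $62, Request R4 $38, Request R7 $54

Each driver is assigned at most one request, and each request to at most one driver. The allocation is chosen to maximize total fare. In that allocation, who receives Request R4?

Car 27 receives Request R4.

Treat this as an assignment problem: match each driver to one request.
Optimal: Car 12→Request R3 ($56), Car 27→Request R4 ($63), Car 91→Request R7 ($62), Car 44→Request R2 ($62) — total 56+63+62+62 = $243.
Swapping Car 44↔Car 27 (Car 44→Request R4 $38, Car 27→Request R2 $30) loses 57.
No other one-to-one assignment exceeds $243.
Car 27's own top request is Request R3 ($65), but forcing Car 27→Request R3 and reassigning the rest optimally gives only $232 — worse by 11.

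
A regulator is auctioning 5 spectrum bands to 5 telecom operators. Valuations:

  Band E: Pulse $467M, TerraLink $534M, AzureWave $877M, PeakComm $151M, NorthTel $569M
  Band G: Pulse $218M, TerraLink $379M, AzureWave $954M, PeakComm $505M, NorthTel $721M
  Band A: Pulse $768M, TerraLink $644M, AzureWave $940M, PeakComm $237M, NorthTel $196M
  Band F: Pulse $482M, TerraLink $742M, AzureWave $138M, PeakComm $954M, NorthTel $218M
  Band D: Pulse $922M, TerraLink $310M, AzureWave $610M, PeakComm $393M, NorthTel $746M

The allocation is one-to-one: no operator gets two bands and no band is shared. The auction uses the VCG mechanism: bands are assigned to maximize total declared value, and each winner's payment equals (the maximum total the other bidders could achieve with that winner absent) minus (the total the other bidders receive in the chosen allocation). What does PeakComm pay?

Efficient allocation: Pulse→Band D ($922M), TerraLink→Band A ($644M), AzureWave→Band E ($877M), PeakComm→Band F ($954M), NorthTel→Band G ($721M); total welfare W = $4118M.
PeakComm receives Band F at value $954M, so the others get W − 954 = $3164M.
Without PeakComm: best allocation of the remaining 4 bidders over all 5 bands is Pulse→Band D ($922M), TerraLink→Band F ($742M), AzureWave→Band A ($940M), NorthTel→Band G ($721M), total $3325M.
VCG payment = (others' best without PeakComm) − (others' welfare with PeakComm) = 3325 − 3164 = $161M.

PeakComm pays $161M.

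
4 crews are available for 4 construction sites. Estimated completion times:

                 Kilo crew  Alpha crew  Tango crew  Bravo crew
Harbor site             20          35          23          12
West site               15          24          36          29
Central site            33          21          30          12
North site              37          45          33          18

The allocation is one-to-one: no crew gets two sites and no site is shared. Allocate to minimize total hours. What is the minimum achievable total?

Optimal: Kilo crew→West site (15 hours), Alpha crew→Central site (21 hours), Tango crew→Harbor site (23 hours), Bravo crew→North site (18 hours) — total 15+21+23+18 = 77 hours.
Min-entry greedy (repeatedly take the single cheapest remaining cell) gives 81 hours, worse by 4.
Swapping Tango crew↔Bravo crew (Tango crew→North site 33 hours, Bravo crew→Harbor site 12 hours) adds 4.
Checked against all permutations: 77 hours is optimal.

Min total: 77 hours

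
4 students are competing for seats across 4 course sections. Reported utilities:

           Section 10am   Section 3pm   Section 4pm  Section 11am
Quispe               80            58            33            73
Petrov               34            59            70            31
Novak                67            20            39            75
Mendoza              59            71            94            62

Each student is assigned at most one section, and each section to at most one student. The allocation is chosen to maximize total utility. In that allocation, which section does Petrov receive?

Petrov receives Section 3pm.

This is the linear assignment problem.
Optimal: Quispe→Section 10am (80 points), Petrov→Section 3pm (59 points), Novak→Section 11am (75 points), Mendoza→Section 4pm (94 points) — total 80+59+75+94 = 308 points.
Next-best assignment: Quispe→Section 10am, Petrov→Section 4pm, Novak→Section 11am, Mendoza→Section 3pm = 296 points.
Swapping Mendoza↔Quispe (Mendoza→Section 10am 59 points, Quispe→Section 4pm 33 points) loses 82.
Petrov's own top section is Section 4pm (70 points), but forcing Petrov→Section 4pm and reassigning the rest optimally gives only 296 points — worse by 12.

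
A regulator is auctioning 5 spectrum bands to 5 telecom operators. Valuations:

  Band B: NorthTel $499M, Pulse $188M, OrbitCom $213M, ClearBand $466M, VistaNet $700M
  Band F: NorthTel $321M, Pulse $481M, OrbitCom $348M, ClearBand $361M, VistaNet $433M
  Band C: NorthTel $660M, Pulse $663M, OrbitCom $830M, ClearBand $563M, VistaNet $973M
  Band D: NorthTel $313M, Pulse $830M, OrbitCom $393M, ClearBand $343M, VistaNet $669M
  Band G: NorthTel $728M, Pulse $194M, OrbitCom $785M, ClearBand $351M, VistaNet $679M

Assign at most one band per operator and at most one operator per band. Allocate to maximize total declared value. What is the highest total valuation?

Maximum total: $3449M

Treat this as an assignment problem: match each operator to one band.
Optimal: NorthTel→Band G ($728M), Pulse→Band D ($830M), OrbitCom→Band C ($830M), ClearBand→Band F ($361M), VistaNet→Band B ($700M) — total 728+830+830+361+700 = $3449M.
Column-greedy (each band in turn goes to its best remaining operator) gives $3082M, worse by 367.
Swapping ClearBand↔NorthTel (ClearBand→Band G $351M, NorthTel→Band F $321M) loses 417.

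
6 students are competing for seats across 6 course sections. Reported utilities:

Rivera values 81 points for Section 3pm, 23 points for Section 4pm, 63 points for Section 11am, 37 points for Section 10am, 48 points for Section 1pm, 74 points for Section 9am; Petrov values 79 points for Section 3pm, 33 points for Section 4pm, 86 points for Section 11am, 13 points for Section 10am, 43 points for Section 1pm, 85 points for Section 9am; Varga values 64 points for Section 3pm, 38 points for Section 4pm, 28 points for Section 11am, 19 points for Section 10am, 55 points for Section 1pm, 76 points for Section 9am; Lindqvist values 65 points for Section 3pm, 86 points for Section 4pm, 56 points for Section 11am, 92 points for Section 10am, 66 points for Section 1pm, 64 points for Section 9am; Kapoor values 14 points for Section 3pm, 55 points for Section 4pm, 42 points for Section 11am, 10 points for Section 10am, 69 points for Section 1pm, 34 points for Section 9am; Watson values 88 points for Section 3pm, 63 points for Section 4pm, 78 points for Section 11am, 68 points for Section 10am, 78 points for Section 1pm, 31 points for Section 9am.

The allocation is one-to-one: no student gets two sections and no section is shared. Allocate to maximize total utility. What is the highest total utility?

Maximum total: 468 points

This is the linear assignment problem.
Optimal: Rivera→Section 3pm (81 points), Petrov→Section 11am (86 points), Varga→Section 9am (76 points), Lindqvist→Section 10am (92 points), Kapoor→Section 4pm (55 points), Watson→Section 1pm (78 points) — total 81+86+76+92+55+78 = 468 points.
Row-greedy (each student in turn takes its best remaining section) gives 467 points, worse by 1.
Swapping Lindqvist↔Rivera (Lindqvist→Section 3pm 65 points, Rivera→Section 10am 37 points) loses 71.
No other one-to-one assignment exceeds 468 points.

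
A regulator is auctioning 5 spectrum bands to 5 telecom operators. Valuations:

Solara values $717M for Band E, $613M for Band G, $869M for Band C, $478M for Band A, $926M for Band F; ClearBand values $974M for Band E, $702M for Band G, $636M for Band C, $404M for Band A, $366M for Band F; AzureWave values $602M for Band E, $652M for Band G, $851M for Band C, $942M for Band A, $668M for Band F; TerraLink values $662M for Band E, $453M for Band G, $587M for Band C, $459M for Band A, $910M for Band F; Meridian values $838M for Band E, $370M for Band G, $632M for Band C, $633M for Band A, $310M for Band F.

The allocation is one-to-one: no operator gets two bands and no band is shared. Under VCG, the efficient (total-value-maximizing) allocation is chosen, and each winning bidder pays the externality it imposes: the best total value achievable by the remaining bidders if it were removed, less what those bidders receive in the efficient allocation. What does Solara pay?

Solara pays $66M.

Efficient allocation: Solara→Band C ($869M), ClearBand→Band G ($702M), AzureWave→Band A ($942M), TerraLink→Band F ($910M), Meridian→Band E ($838M); total welfare W = $4261M.
Solara receives Band C at value $869M, so the others get W − 869 = $3392M.
Without Solara: best allocation of the remaining 4 bidders over all 5 bands is ClearBand→Band E ($974M), AzureWave→Band A ($942M), TerraLink→Band F ($910M), Meridian→Band C ($632M), total $3458M.
VCG payment = (others' best without Solara) − (others' welfare with Solara) = 3458 − 3392 = $66M.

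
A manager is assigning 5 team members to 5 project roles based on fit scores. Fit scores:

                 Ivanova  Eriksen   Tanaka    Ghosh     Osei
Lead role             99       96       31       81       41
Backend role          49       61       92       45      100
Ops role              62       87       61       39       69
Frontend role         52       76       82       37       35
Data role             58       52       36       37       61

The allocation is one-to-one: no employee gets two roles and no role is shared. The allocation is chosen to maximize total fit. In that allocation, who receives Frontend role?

Tanaka receives Frontend role.

This is a one-to-one assignment (maximum-weight bipartite matching).
Optimal: Ivanova→Data role (58 pts), Eriksen→Ops role (87 pts), Tanaka→Frontend role (82 pts), Ghosh→Lead role (81 pts), Osei→Backend role (100 pts) — total 58+87+82+81+100 = 408 pts.
Column-greedy (each role in turn goes to its best remaining employee) gives 405 pts, worse by 3.
Next-best assignment: Ivanova→Lead role, Eriksen→Ops role, Tanaka→Frontend role, Ghosh→Data role, Osei→Backend role = 405 pts.
Checked against all permutations: 408 pts is optimal.
Tanaka's own top role is Backend role (92 pts), but forcing Tanaka→Backend role and reassigning the rest optimally gives only 376 pts — worse by 32.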